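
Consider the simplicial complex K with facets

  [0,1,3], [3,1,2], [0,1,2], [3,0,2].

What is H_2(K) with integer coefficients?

H_2 ≅ Z.

Take the total order 0 < 1 < 2 < 3 on the vertex set. Then K (dimension 2) consists of the simplices:

  0-simplices (4): [0], [1], [2], [3]
  1-simplices (6): [0,1], [0,2], [0,3], [1,2], [1,3], [2,3]
  2-simplices (4): [0,1,2], [0,1,3], [0,2,3], [1,2,3]

Hence C_0 ≅ Z^4, C_1 ≅ Z^6, C_2 ≅ Z^4.

Boundary ∂_1: C_1 → C_0 maps an edge to its endpoints' difference, ∂[p,q] = q − p. For instance
  ∂[0,2] = [2] − [0].
The resulting 4×6 matrix has rank 3, and its Smith normal form has invariant factors (1,1,1).

The boundary map ∂_2: C_2 → C_1 maps a triangle to the signed sum of its edges. For instance
  ∂[0,1,2] = [1,2] − [0,2] + [0,1],
  ∂[0,1,3] = [1,3] − [0,3] + [0,1].
This gives a 6×4 integer matrix of rank 3; reducing to Smith normal form yields diagonal entries (1,1,1).

Computing H_k = (kernel of ∂_k) / (image of ∂_{k+1}):

  H_2: rank ker ∂_2 − rank ∂_3 = (4 − 3) − 0 = 1, and there is no ∂_3, so H_2 ≅ Z.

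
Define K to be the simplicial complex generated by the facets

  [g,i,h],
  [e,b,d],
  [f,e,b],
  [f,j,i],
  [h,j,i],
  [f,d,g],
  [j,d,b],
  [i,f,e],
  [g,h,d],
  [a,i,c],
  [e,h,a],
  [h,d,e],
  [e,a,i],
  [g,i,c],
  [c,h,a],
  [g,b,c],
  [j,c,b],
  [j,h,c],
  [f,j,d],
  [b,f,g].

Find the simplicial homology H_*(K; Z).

H_0 = Z,  H_1 = Z × Z/2,  H_2 = 0.

K has 10 vertices, 30 edges, 20 triangles.
rank ∂_0 = 0, rank ∂_1 = 9 ⇒ b_0 = 10 − 0 − 9 = 1; all invariant factors of ∂_1 are 1 so no torsion. So H_0 = Z.
rank ∂_1 = 9, rank ∂_2 = 20 ⇒ b_1 = 30 − 9 − 20 = 1; ∂_2 has invariant factor(s) [2] giving torsion. So H_1 = Z × Z/2.
rank ∂_2 = 20, rank ∂_3 = 0 ⇒ b_2 = 20 − 20 − 0 = 0. So H_2 = 0.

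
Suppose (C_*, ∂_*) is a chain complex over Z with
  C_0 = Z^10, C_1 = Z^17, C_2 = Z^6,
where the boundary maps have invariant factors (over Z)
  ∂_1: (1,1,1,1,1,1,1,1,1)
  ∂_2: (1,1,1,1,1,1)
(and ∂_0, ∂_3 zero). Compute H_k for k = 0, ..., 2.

H_0: b_0 = 10 − 0 − 9 = 1; torsion from ∂_1 factors > 1: none. So H_0 = Z.
H_1: b_1 = 17 − 9 − 6 = 2; torsion from ∂_2 factors > 1: none. So H_1 = Z^2.
H_2: b_2 = 6 − 6 − 0 = 0; torsion from ∂_3 factors > 1: none. So H_2 = 0.

H_0 = Z,  H_1 = Z^2,  H_2 = 0.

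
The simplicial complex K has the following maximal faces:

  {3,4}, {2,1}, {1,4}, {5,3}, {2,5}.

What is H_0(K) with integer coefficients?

H_0 ≅ Z.

K has 5 vertices, 5 edges.
rank ∂_0 = 0, rank ∂_1 = 4 ⇒ b_0 = 5 − 0 − 4 = 1; all invariant factors of ∂_1 are 1 so no torsion. So H_0 = Z.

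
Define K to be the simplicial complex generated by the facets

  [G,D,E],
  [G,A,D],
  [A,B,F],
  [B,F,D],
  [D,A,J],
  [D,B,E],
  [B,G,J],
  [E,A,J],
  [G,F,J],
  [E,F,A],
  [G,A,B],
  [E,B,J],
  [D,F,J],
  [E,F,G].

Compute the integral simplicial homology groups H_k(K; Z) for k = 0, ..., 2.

H_0 ≅ Z,  H_1 ≅ Z^2,  H_2 ≅ Z.

Fix the vertex order A < B < D < E < F < G < J and write every simplex with vertices in increasing order. Then dim K = 2 and the simplices of K are:

  0-simplices (7): A, B, D, E, F, G, J
  1-simplices (21): AB, AD, AE, AF, AG, AJ, BD, BE, BF, BG, BJ, DE, DF, DG, DJ, EF, EG, EJ, FG, FJ, GJ
  2-simplices (14): ABF, ABG, ADG, ADJ, AEF, AEJ, BDE, BDF, BEJ, BGJ, DEG, DFJ, EFG, FGJ

Hence C_0 ≅ Z^7, C_1 ≅ Z^21, C_2 ≅ Z^14.

Boundary ∂_1: C_1 → C_0 is given by ∂[p,q] = [q] − [p].
As a 7×21 matrix over Z this has rank 6, with invariant factors (1,1,1,1,1,1).

The boundary map ∂_2: C_2 → C_1 acts by ∂[p,q,r] = [q,r] − [p,r] + [p,q]. For instance
  ∂DFJ = FJ − DJ + DF,
  ∂ADG = DG − AG + AD.
The 21×14 boundary matrix has rank 13 and Smith normal form diag(1,1,1,1,1,1,1,1,1,1,1,1,1).

Reading off H_k = ker ∂_k / im ∂_{k+1}:

  H_0: rank C_0 − rank ∂_1 = 7 − 6 = 1, and the invariant factors of ∂_1 are all 1, so H_0 = Z.
  H_1: rank ker ∂_1 − rank ∂_2 = (21 − 6) − 13 = 2, and the invariant factors of ∂_2 are all 1, so H_1 = Z^2.
  H_2: rank ker ∂_2 − rank ∂_3 = (14 − 13) − 0 = 1, and there is no ∂_3, so H_2 = Z.

(K is a triangulation of the torus T^2.)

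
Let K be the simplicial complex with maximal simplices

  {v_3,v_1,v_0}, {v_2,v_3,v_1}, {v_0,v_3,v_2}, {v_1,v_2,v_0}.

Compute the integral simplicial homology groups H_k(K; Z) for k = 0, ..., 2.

H_0 = Z,  H_1 = 0,  H_2 = Z.

Take the total order v_0 < v_1 < v_2 < v_3 on the vertex set. Then K (dimension 2) consists of the simplices:

  0-simplices (4): [v_0], [v_1], [v_2], [v_3]
  1-simplices (6): [v_0,v_1], [v_0,v_2], [v_0,v_3], [v_1,v_2], [v_1,v_3], [v_2,v_3]
  2-simplices (4): [v_0,v_1,v_2], [v_0,v_1,v_3], [v_0,v_2,v_3], [v_1,v_2,v_3]

giving chain groups C_0 ≅ Z^4, C_1 ≅ Z^6, C_2 ≅ Z^4.

Boundary ∂_1: C_1 → C_0 is given by ∂[p,q] = [q] − [p].
The resulting 4×6 matrix has rank 3, and its Smith normal form has invariant factors (1,1,1).

∂_2: C_2 → C_1 acts by ∂[p,q,r] = [q,r] − [p,r] + [p,q]. For instance
  ∂[v_0,v_2,v_3] = [v_2,v_3] − [v_0,v_3] + [v_0,v_2],
  ∂[v_0,v_1,v_3] = [v_1,v_3] − [v_0,v_3] + [v_0,v_1].
This gives a 6×4 integer matrix of rank 3; reducing to Smith normal form yields diagonal entries (1,1,1).

Reading off H_k = ker ∂_k / im ∂_{k+1}:

  H_0: rank C_0 − rank ∂_1 = 4 − 3 = 1, and the invariant factors of ∂_1 are all 1, so H_0 = Z.
  H_1: rank ker ∂_1 − rank ∂_2 = (6 − 3) − 3 = 0, and the invariant factors of ∂_2 are all 1, so H_1 = 0.
  H_2: rank ker ∂_2 − rank ∂_3 = (4 − 3) − 0 = 1, and there is no ∂_3, so H_2 = Z.

As a check, the Euler characteristic is 4 − 6 + 4 = 2, which agrees with 1 − 0 + 1 = 2.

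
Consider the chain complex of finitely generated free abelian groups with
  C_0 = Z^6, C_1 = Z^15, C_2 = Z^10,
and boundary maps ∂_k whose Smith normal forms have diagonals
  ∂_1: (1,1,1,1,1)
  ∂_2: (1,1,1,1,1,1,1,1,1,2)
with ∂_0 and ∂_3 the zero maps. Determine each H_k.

H_0: b_0 = 6 − 0 − 5 = 1; torsion from ∂_1 factors > 1: none. So H_0 ≅ Z.
H_1: b_1 = 15 − 5 − 10 = 0; torsion from ∂_2 factors > 1: [2]. So H_1 ≅ Z/2Z.
H_2: b_2 = 10 − 10 − 0 = 0; torsion from ∂_3 factors > 1: none. So H_2 ≅ 0.

H_0 ≅ Z,  H_1 ≅ Z/2Z,  H_2 = 0.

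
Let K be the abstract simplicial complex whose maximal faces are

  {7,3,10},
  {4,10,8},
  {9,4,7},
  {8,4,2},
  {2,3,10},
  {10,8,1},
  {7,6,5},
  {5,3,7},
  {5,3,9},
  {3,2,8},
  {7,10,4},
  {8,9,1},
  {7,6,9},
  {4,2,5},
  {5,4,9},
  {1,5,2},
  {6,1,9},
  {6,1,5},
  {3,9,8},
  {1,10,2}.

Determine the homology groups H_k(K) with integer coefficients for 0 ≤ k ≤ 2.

Order the vertices as 1 < 2 < 3 < 4 < 5 < 6 < 7 < 8 < 9 < 10. Listing each simplex with vertices in this order, K has dimension 2 with simplices:

  0-simplices (10): [1], [2], [3], [4], [5], [6], [7], [8], [9], [10]
  1-simplices (30): (30 of them)
  2-simplices (20): (20 of them)

Hence C_0 ≅ Z^10, C_1 ≅ Z^30, C_2 ≅ Z^20.

∂_1: C_1 → C_0 is given by ∂[p,q] = [q] − [p]. For instance
  ∂[7,10] = [10] − [7].
This gives a 10×30 integer matrix of rank 9; reducing to Smith normal form yields diagonal entries (1,1,1,1,1,1,1,1,1).

The boundary map ∂_2: C_2 → C_1 maps a triangle to the signed sum of its edges. For instance
  ∂[3,8,9] = [8,9] − [3,9] + [3,8],
  ∂[1,8,9] = [8,9] − [1,9] + [1,8].
This gives a 30×20 integer matrix of rank 20; reducing to Smith normal form yields diagonal entries (1,1,1,1,1,1,1,1,1,1,1,1,1,1,1,1,1,1,1,2).

Computing H_k = (kernel of ∂_k) / (image of ∂_{k+1}):

  H_0: rank C_0 − rank ∂_1 = 10 − 9 = 1, and the invariant factors of ∂_1 are all 1, so H_0 ≅ Z.
  H_1: rank ker ∂_1 − rank ∂_2 = (30 − 9) − 20 = 1, and ∂_2 has invariant factor 2 > 1, so H_1 ≅ Z ⊕ Z/2.
  H_2: rank ker ∂_2 − rank ∂_3 = (20 − 20) − 0 = 0, and there is no ∂_3, so H_2 ≅ 0.

H_0 ≅ Z,  H_1 ≅ Z ⊕ Z/2,  H_2 = 0.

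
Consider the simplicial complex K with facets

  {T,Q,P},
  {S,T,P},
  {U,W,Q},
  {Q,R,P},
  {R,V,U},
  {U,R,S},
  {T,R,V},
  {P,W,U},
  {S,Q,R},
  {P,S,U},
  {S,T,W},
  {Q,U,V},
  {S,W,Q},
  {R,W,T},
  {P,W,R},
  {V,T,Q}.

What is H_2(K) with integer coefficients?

We work with the vertex ordering P < Q < R < S < T < U < V < W. The simplices of K, each written with vertices in increasing order, are:

  0-simplices (8): P, Q, R, S, T, U, V, W
  1-simplices (24): PQ, PR, PS, PT, PU, PW, QR, QS, QT, QU, QV, QW, RS, RT, RU, RV, RW, ST, SU, SW, TV, TW, UV, UW
  2-simplices (16): PQR, PQT, PRW, PST, PSU, PUW, QRS, QSW, QTV, QUV, QUW, RSU, RTV, RTW, RUV, STW

Hence C_0 ≅ Z^8, C_1 ≅ Z^24, C_2 ≅ Z^16.

Boundary ∂_1: C_1 → C_0 is given by ∂[p,q] = [q] − [p]. For instance
  ∂SW = W − S.
This gives a 8×24 integer matrix of rank 7; reducing to Smith normal form yields diagonal entries (1,1,1,1,1,1,1).

The boundary map ∂_2: C_2 → C_1 maps a triangle to the signed sum of its edges. For instance
  ∂QRS = RS − QS + QR,
  ∂QSW = SW − QW + QS.
The resulting 24×16 matrix has rank 15, and its Smith normal form has invariant factors (1,1,1,1,1,1,1,1,1,1,1,1,1,1,1).

Now H_k = ker ∂_k / im ∂_{k+1}, so:

  H_2: rank ker ∂_2 − rank ∂_3 = (16 − 15) − 0 = 1, and there is no ∂_3, so H_2 = Z.

H_2 ≅ Z.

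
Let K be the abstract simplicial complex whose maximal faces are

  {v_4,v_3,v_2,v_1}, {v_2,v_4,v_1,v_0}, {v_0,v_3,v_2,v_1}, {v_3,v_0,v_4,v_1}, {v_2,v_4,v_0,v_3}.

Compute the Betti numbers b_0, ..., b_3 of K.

Take the total order v_0 < v_1 < v_2 < v_3 < v_4 on the vertex set. Then K (dimension 3) consists of the simplices:

  0-simplices (5): [v_0], [v_1], [v_2], [v_3], [v_4]
  1-simplices (10): [v_0,v_1], [v_0,v_2], [v_0,v_3], [v_0,v_4], [v_1,v_2], [v_1,v_3], [v_1,v_4], [v_2,v_3], [v_2,v_4], [v_3,v_4]
  2-simplices (10): [v_0,v_1,v_2], [v_0,v_1,v_3], [v_0,v_1,v_4], [v_0,v_2,v_3], [v_0,v_2,v_4], [v_0,v_3,v_4], [v_1,v_2,v_3], [v_1,v_2,v_4], [v_1,v_3,v_4], [v_2,v_3,v_4]
  3-simplices (5): [v_0,v_1,v_2,v_3], [v_0,v_1,v_2,v_4], [v_0,v_1,v_3,v_4], [v_0,v_2,v_3,v_4], [v_1,v_2,v_3,v_4]

so the chain groups are C_0 ≅ Z^5, C_1 ≅ Z^10, C_2 ≅ Z^10, C_3 ≅ Z^5.

Boundary ∂_1: C_1 → C_0 is given by ∂[p,q] = [q] − [p]. For instance
  ∂[v_0,v_4] = [v_4] − [v_0].
The resulting 5×10 matrix has rank 4, and its Smith normal form has invariant factors (1,1,1,1).

The boundary map ∂_2: C_2 → C_1 sends each 2-simplex [p,q,r] to [q,r] − [p,r] + [p,q]. For instance
  ∂[v_0,v_1,v_2] = [v_1,v_2] − [v_0,v_2] + [v_0,v_1],
  ∂[v_0,v_2,v_4] = [v_2,v_4] − [v_0,v_4] + [v_0,v_2].
This gives a 10×10 integer matrix of rank 6; reducing to Smith normal form yields diagonal entries (1,1,1,1,1,1).

The boundary map ∂_3: C_3 → C_2 sends each 3-simplex σ to the alternating sum Σ_i (−1)^i (σ with its i-th vertex removed). For instance
  ∂[v_0,v_2,v_3,v_4] = [v_2,v_3,v_4] − [v_0,v_3,v_4] + [v_0,v_2,v_4] − [v_0,v_2,v_3],
  ∂[v_0,v_1,v_2,v_3] = [v_1,v_2,v_3] − [v_0,v_2,v_3] + [v_0,v_1,v_3] − [v_0,v_1,v_2].
The 10×5 boundary matrix has rank 4 and Smith normal form diag(1,1,1,1).

Now H_k = ker ∂_k / im ∂_{k+1}, so:

  H_0: rank C_0 − rank ∂_1 = 5 − 4 = 1, and the invariant factors of ∂_1 are all 1, so H_0 = Z.
  H_1: rank ker ∂_1 − rank ∂_2 = (10 − 4) − 6 = 0, and the invariant factors of ∂_2 are all 1, so H_1 = 0.
  H_2: rank ker ∂_2 − rank ∂_3 = (10 − 6) − 4 = 0, and the invariant factors of ∂_3 are all 1, so H_2 = 0.
  H_3: rank ker ∂_3 − rank ∂_4 = (5 − 4) − 0 = 1, and there is no ∂_4, so H_3 = Z.

As a check, the Euler characteristic is 5 − 10 + 10 − 5 = 0, which agrees with 1 − 0 + 0 − 1 = 0.

Hence the Betti numbers are b_0 = 1, b_1 = 0, b_2 = 0, b_3 = 1.

b_0 = 1, b_1 = 0, b_2 = 0, b_3 = 1.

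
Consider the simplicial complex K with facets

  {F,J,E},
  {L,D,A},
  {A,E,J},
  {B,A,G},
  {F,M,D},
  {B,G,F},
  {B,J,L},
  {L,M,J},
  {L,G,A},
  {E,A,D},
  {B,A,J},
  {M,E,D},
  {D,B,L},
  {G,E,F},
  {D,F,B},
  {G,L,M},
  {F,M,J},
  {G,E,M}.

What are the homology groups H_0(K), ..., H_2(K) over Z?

Take the total order A < B < D < E < F < G < J < L < M on the vertex set. Then K (dimension 2) consists of the simplices:

  0-simplices (9): A, B, D, E, F, G, J, L, M
  1-simplices (27): AB, AD, AE, AG, AJ, AL, BD, BF, BG, BJ, BL, DE, DF, DL, DM, EF, EG, EJ, EM, FG, FJ, FM, GL, GM, JL, JM, LM
  2-simplices (18): ABG, ABJ, ADE, ADL, AEJ, AGL, BDF, BDL, BFG, BJL, DEM, DFM, EFG, EFJ, EGM, FJM, GLM, JLM

giving chain groups C_0 ≅ Z^9, C_1 ≅ Z^27, C_2 ≅ Z^18.

The boundary map ∂_1: C_1 → C_0 sends each edge [p,q] (with p < q) to q − p.
The resulting 9×27 matrix has rank 8, and its Smith normal form has invariant factors (1,1,1,1,1,1,1,1).

∂_2: C_2 → C_1 maps a triangle to the signed sum of its edges. For instance
  ∂GLM = LM − GM + GL,
  ∂BDF = DF − BF + BD.
This gives a 27×18 integer matrix of rank 18; reducing to Smith normal form yields diagonal entries (1,1,1,1,1,1,1,1,1,1,1,1,1,1,1,1,1,2).

From H_k ≅ ker(∂_k) / im(∂_{k+1}) we obtain:

  H_0: rank C_0 − rank ∂_1 = 9 − 8 = 1, and the invariant factors of ∂_1 are all 1, so H_0 ≅ Z.
  H_1: rank ker ∂_1 − rank ∂_2 = (27 − 8) − 18 = 1, and ∂_2 has invariant factor 2 > 1, so H_1 ≅ Z ⊕ Z/2.
  H_2: rank ker ∂_2 − rank ∂_3 = (18 − 18) − 0 = 0, and there is no ∂_3, so H_2 ≅ 0.

(K is a triangulation of the Klein bottle.)

H_0 = Z,  H_1 = Z ⊕ Z/2,  H_2 = 0.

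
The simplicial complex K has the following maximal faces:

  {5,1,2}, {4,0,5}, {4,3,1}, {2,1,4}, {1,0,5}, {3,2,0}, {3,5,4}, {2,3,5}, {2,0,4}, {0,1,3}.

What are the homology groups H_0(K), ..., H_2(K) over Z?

H_0 = Z,  H_1 = Z/2Z,  H_2 = 0.

K has 6 vertices, 15 edges, 10 triangles.
rank ∂_0 = 0, rank ∂_1 = 5 ⇒ b_0 = 6 − 0 − 5 = 1; all invariant factors of ∂_1 are 1 so no torsion. So H_0 ≅ Z.
rank ∂_1 = 5, rank ∂_2 = 10 ⇒ b_1 = 15 − 5 − 10 = 0; ∂_2 has invariant factor(s) [2] giving torsion. So H_1 ≅ Z/2Z.
rank ∂_2 = 10, rank ∂_3 = 0 ⇒ b_2 = 10 − 10 − 0 = 0. So H_2 ≅ 0.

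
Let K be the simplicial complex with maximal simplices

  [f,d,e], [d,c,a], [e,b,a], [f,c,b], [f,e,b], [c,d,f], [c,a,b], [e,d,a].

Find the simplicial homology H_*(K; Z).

H_0 = Z,  H_1 = 0,  H_2 = Z.

Take the total order a < b < c < d < e < f on the vertex set. Then K (dimension 2) consists of the simplices:

  0-simplices (6): a, b, c, d, e, f
  1-simplices (12): ab, ac, ad, ae, bc, be, bf, cd, cf, de, df, ef
  2-simplices (8): abc, abe, acd, ade, bcf, bef, cdf, def

Hence C_0 ≅ Z^6, C_1 ≅ Z^12, C_2 ≅ Z^8.

The boundary map ∂_1: C_1 → C_0 is given by ∂[p,q] = [q] − [p].
The resulting 6×12 matrix has rank 5, and its Smith normal form has invariant factors (1,1,1,1,1).

The boundary map ∂_2: C_2 → C_1 acts by ∂[p,q,r] = [q,r] − [p,r] + [p,q]. For instance
  ∂def = ef − df + de,
  ∂abc = bc − ac + ab.
The 12×8 boundary matrix has rank 7 and Smith normal form diag(1,1,1,1,1,1,1).

Now H_k = ker ∂_k / im ∂_{k+1}, so:

  H_0: rank C_0 − rank ∂_1 = 6 − 5 = 1, and the invariant factors of ∂_1 are all 1, so H_0 = Z.
  H_1: rank ker ∂_1 − rank ∂_2 = (12 − 5) − 7 = 0, and the invariant factors of ∂_2 are all 1, so H_1 = 0.
  H_2: rank ker ∂_2 − rank ∂_3 = (8 − 7) − 0 = 1, and there is no ∂_3, so H_2 = Z.

As a check, the Euler characteristic is 6 − 12 + 8 = 2, which agrees with 1 − 0 + 1 = 2.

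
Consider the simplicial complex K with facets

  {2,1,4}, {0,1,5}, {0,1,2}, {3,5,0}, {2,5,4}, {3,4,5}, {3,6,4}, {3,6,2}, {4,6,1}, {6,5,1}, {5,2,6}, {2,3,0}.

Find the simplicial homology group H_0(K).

H_0 ≅ Z.

Take the total order 0 < 1 < 2 < 3 < 4 < 5 < 6 on the vertex set. Then K (dimension 2) consists of the simplices:

  0-simplices (7): [0], [1], [2], [3], [4], [5], [6]
  1-simplices (18): [0,1], [0,2], [0,3], [0,5], [1,2], [1,4], [1,5], [1,6], [2,3], [2,4], [2,5], [2,6], [3,4], [3,5], [3,6], [4,5], [4,6], [5,6]
  2-simplices (12): [0,1,2], [0,1,5], [0,2,3], [0,3,5], [1,2,4], [1,4,6], [1,5,6], [2,3,6], [2,4,5], [2,5,6], [3,4,5], [3,4,6]

so the chain groups are C_0 ≅ Z^7, C_1 ≅ Z^18, C_2 ≅ Z^12.

Boundary ∂_1: C_1 → C_0 maps an edge to its endpoints' difference, ∂[p,q] = q − p. For instance
  ∂[0,5] = [5] − [0].
The resulting 7×18 matrix has rank 6, and its Smith normal form has invariant factors (1,1,1,1,1,1).

Boundary ∂_2: C_2 → C_1 maps a triangle to the signed sum of its edges. For instance
  ∂[3,4,5] = [4,5] − [3,5] + [3,4],
  ∂[1,2,4] = [2,4] − [1,4] + [1,2].
As a 18×12 matrix over Z this has rank 12, with invariant factors (1,1,1,1,1,1,1,1,1,1,1,2).

Computing H_k = (kernel of ∂_k) / (image of ∂_{k+1}):

  H_0: rank C_0 − rank ∂_1 = 7 − 6 = 1, and the invariant factors of ∂_1 are all 1, so H_0 = Z.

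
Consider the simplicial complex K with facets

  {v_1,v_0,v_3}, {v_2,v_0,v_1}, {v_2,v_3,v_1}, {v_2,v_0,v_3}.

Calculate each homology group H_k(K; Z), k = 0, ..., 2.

Take the total order v_0 < v_1 < v_2 < v_3 on the vertex set. Then K (dimension 2) consists of the simplices:

  0-simplices (4): [v_0], [v_1], [v_2], [v_3]
  1-simplices (6): [v_0,v_1], [v_0,v_2], [v_0,v_3], [v_1,v_2], [v_1,v_3], [v_2,v_3]
  2-simplices (4): [v_0,v_1,v_2], [v_0,v_1,v_3], [v_0,v_2,v_3], [v_1,v_2,v_3]

Hence C_0 ≅ Z^4, C_1 ≅ Z^6, C_2 ≅ Z^4.

∂_1: C_1 → C_0 sends each edge [p,q] (with p < q) to q − p.
The 4×6 boundary matrix has rank 3 and Smith normal form diag(1,1,1).

∂_2: C_2 → C_1 sends each 2-simplex [p,q,r] to [q,r] − [p,r] + [p,q]. For instance
  ∂[v_0,v_1,v_3] = [v_1,v_3] − [v_0,v_3] + [v_0,v_1],
  ∂[v_0,v_1,v_2] = [v_1,v_2] − [v_0,v_2] + [v_0,v_1].
As a 6×4 matrix over Z this has rank 3, with invariant factors (1,1,1).

Now H_k = ker ∂_k / im ∂_{k+1}, so:

  H_0: rank C_0 − rank ∂_1 = 4 − 3 = 1, and the invariant factors of ∂_1 are all 1, so H_0 ≅ Z.
  H_1: rank ker ∂_1 − rank ∂_2 = (6 − 3) − 3 = 0, and the invariant factors of ∂_2 are all 1, so H_1 ≅ 0.
  H_2: rank ker ∂_2 − rank ∂_3 = (4 − 3) − 0 = 1, and there is no ∂_3, so H_2 ≅ Z.

As a check, the Euler characteristic is 4 − 6 + 4 = 2, which agrees with 1 − 0 + 1 = 2.
(K is a triangulation of the 2-sphere S^2.)

H_0 = Z,  H_1 = 0,  H_2 = Z.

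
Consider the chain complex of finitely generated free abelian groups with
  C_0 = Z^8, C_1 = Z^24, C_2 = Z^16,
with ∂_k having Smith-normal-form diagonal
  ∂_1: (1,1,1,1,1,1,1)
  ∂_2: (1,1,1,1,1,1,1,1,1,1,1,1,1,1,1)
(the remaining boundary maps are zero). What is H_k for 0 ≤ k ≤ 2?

H_0: b_0 = 8 − 0 − 7 = 1; torsion from ∂_1 factors > 1: none. So H_0 = Z.
H_1: b_1 = 24 − 7 − 15 = 2; torsion from ∂_2 factors > 1: none. So H_1 = Z^2.
H_2: b_2 = 16 − 15 − 0 = 1; torsion from ∂_3 factors > 1: none. So H_2 = Z.

H_0 = Z,  H_1 = Z^2,  H_2 = Z.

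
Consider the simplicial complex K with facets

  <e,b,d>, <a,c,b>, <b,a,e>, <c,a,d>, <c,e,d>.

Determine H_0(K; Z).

H_0 = Z.

Order the vertices as a < b < c < d < e. Listing each simplex with vertices in this order, K has dimension 2 with simplices:

  0-simplices (5): a, b, c, d, e
  1-simplices (10): ab, ac, ad, ae, bc, bd, be, cd, ce, de
  2-simplices (5): abc, abe, acd, bde, cde

giving chain groups C_0 ≅ Z^5, C_1 ≅ Z^10, C_2 ≅ Z^5.

∂_1: C_1 → C_0 is given by ∂[p,q] = [q] − [p]. For instance
  ∂cd = d − c.
The 5×10 boundary matrix has rank 4 and Smith normal form diag(1,1,1,1).

∂_2: C_2 → C_1 sends each 2-simplex [p,q,r] to [q,r] − [p,r] + [p,q]. For instance
  ∂acd = cd − ad + ac,
  ∂cde = de − ce + cd.
This gives a 10×5 integer matrix of rank 5; reducing to Smith normal form yields diagonal entries (1,1,1,1,1).

From H_k ≅ ker(∂_k) / im(∂_{k+1}) we obtain:

  H_0: rank C_0 − rank ∂_1 = 5 − 4 = 1, and the invariant factors of ∂_1 are all 1, so H_0 = Z.

(K is a triangulation of the Möbius band.)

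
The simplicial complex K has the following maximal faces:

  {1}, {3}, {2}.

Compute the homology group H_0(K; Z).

H_0 = Z^3.

Take the total order 1 < 2 < 3 on the vertex set. Then K (dimension 0) consists of the simplices:

  0-simplices (3): [1], [2], [3]

so the chain groups are C_0 ≅ Z^3.

Computing H_k = (kernel of ∂_k) / (image of ∂_{k+1}):

  H_0: rank C_0 − rank ∂_1 = 3 − 0 = 3, and there is no ∂_1, so H_0 ≅ Z^3.

(K is a triangulation of a set of 3 points.)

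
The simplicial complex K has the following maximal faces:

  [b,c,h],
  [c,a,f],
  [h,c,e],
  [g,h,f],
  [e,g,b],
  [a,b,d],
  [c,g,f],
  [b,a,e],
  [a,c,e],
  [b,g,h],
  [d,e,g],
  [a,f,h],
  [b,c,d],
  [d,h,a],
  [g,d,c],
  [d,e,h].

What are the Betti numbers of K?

We work with the vertex ordering a < b < c < d < e < f < g < h. The simplices of K, each written with vertices in increasing order, are:

  0-simplices (8): a, b, c, d, e, f, g, h
  1-simplices (24): ab, ac, ad, ae, af, ah, bc, bd, be, bg, bh, cd, ce, cf, cg, ch, de, dg, dh, eg, eh, fg, fh, gh
  2-simplices (16): abd, abe, ace, acf, adh, afh, bcd, bch, beg, bgh, cdg, ceh, cfg, deg, deh, fgh

so the chain groups are C_0 ≅ Z^8, C_1 ≅ Z^24, C_2 ≅ Z^16.

Boundary ∂_1: C_1 → C_0 sends each edge [p,q] (with p < q) to q − p. For instance
  ∂ae = e − a.
This gives a 8×24 integer matrix of rank 7; reducing to Smith normal form yields diagonal entries (1,1,1,1,1,1,1).

Boundary ∂_2: C_2 → C_1 maps a triangle to the signed sum of its edges. For instance
  ∂bgh = gh − bh + bg,
  ∂ace = ce − ae + ac.
The 24×16 boundary matrix has rank 15 and Smith normal form diag(1,1,1,1,1,1,1,1,1,1,1,1,1,1,1).

Now H_k = ker ∂_k / im ∂_{k+1}, so:

  H_0: rank C_0 − rank ∂_1 = 8 − 7 = 1, and the invariant factors of ∂_1 are all 1, so H_0 ≅ Z.
  H_1: rank ker ∂_1 − rank ∂_2 = (24 − 7) − 15 = 2, and the invariant factors of ∂_2 are all 1, so H_1 ≅ Z^2.
  H_2: rank ker ∂_2 − rank ∂_3 = (16 − 15) − 0 = 1, and there is no ∂_3, so H_2 ≅ Z.

As a check, the Euler characteristic is 8 − 24 + 16 = 0, which agrees with 1 − 2 + 1 = 0.
(K is a triangulation of the torus T^2.)

Hence the Betti numbers are b_0 = 1, b_1 = 2, b_2 = 1.

b_0 = 1, b_1 = 2, b_2 = 1.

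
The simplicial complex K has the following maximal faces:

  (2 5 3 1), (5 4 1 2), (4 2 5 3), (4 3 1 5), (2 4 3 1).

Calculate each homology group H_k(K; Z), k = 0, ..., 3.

Fix the vertex order 1 < 2 < 3 < 4 < 5 and write every simplex with vertices in increasing order. Then dim K = 3 and the simplices of K are:

  0-simplices (5): [1], [2], [3], [4], [5]
  1-simplices (10): [1,2], [1,3], [1,4], [1,5], [2,3], [2,4], [2,5], [3,4], [3,5], [4,5]
  2-simplices (10): [1,2,3], [1,2,4], [1,2,5], [1,3,4], [1,3,5], [1,4,5], [2,3,4], [2,3,5], [2,4,5], [3,4,5]
  3-simplices (5): [1,2,3,4], [1,2,3,5], [1,2,4,5], [1,3,4,5], [2,3,4,5]

Hence C_0 ≅ Z^5, C_1 ≅ Z^10, C_2 ≅ Z^10, C_3 ≅ Z^5.

Boundary ∂_1: C_1 → C_0 maps an edge to its endpoints' difference, ∂[p,q] = q − p.
This gives a 5×10 integer matrix of rank 4; reducing to Smith normal form yields diagonal entries (1,1,1,1).

Boundary ∂_2: C_2 → C_1 maps a triangle to the signed sum of its edges. For instance
  ∂[2,4,5] = [4,5] − [2,5] + [2,4],
  ∂[1,2,3] = [2,3] − [1,3] + [1,2].
The 10×10 boundary matrix has rank 6 and Smith normal form diag(1,1,1,1,1,1).

∂_3: C_3 → C_2 sends each 3-simplex σ to the alternating sum Σ_i (−1)^i (σ with its i-th vertex removed). For instance
  ∂[1,3,4,5] = [3,4,5] − [1,4,5] + [1,3,5] − [1,3,4],
  ∂[1,2,3,4] = [2,3,4] − [1,3,4] + [1,2,4] − [1,2,3].
As a 10×5 matrix over Z this has rank 4, with invariant factors (1,1,1,1).

Computing H_k = (kernel of ∂_k) / (image of ∂_{k+1}):

  H_0: rank C_0 − rank ∂_1 = 5 − 4 = 1, and the invariant factors of ∂_1 are all 1, so H_0 ≅ Z.
  H_1: rank ker ∂_1 − rank ∂_2 = (10 − 4) − 6 = 0, and the invariant factors of ∂_2 are all 1, so H_1 ≅ 0.
  H_2: rank ker ∂_2 − rank ∂_3 = (10 − 6) − 4 = 0, and the invariant factors of ∂_3 are all 1, so H_2 ≅ 0.
  H_3: rank ker ∂_3 − rank ∂_4 = (5 − 4) − 0 = 1, and there is no ∂_4, so H_3 ≅ Z.

H_0 = Z,  H_1 = 0,  H_2 = 0,  H_3 = Z.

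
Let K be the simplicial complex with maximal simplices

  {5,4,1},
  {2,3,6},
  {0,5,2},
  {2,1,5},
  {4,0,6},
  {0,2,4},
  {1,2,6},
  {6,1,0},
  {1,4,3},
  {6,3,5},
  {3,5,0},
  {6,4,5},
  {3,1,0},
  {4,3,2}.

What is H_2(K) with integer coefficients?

H_2 = Z.

Order the vertices as 0 < 1 < 2 < 3 < 4 < 5 < 6. Listing each simplex with vertices in this order, K has dimension 2 with simplices:

  0-simplices (7): [0], [1], [2], [3], [4], [5], [6]
  1-simplices (21): [0,1], [0,2], [0,3], [0,4], [0,5], [0,6], [1,2], [1,3], [1,4], [1,5], [1,6], [2,3], [2,4], [2,5], [2,6], [3,4], [3,5], [3,6], [4,5], [4,6], [5,6]
  2-simplices (14): [0,1,3], [0,1,6], [0,2,4], [0,2,5], [0,3,5], [0,4,6], [1,2,5], [1,2,6], [1,3,4], [1,4,5], [2,3,4], [2,3,6], [3,5,6], [4,5,6]

Hence C_0 ≅ Z^7, C_1 ≅ Z^21, C_2 ≅ Z^14.

The boundary map ∂_1: C_1 → C_0 is given by ∂[p,q] = [q] − [p]. For instance
  ∂[4,5] = [5] − [4].
The 7×21 boundary matrix has rank 6 and Smith normal form diag(1,1,1,1,1,1).

Boundary ∂_2: C_2 → C_1 acts by ∂[p,q,r] = [q,r] − [p,r] + [p,q]. For instance
  ∂[1,3,4] = [3,4] − [1,4] + [1,3],
  ∂[0,2,5] = [2,5] − [0,5] + [0,2].
As a 21×14 matrix over Z this has rank 13, with invariant factors (1,1,1,1,1,1,1,1,1,1,1,1,1).

Reading off H_k = ker ∂_k / im ∂_{k+1}:

  H_2: rank ker ∂_2 − rank ∂_3 = (14 − 13) − 0 = 1, and there is no ∂_3, so H_2 = Z.

(K is a triangulation of the torus T^2.)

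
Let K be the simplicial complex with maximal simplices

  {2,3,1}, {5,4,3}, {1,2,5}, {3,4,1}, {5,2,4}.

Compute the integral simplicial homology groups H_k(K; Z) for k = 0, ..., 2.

We work with the vertex ordering 1 < 2 < 3 < 4 < 5. The simplices of K, each written with vertices in increasing order, are:

  0-simplices (5): [1], [2], [3], [4], [5]
  1-simplices (10): [1,2], [1,3], [1,4], [1,5], [2,3], [2,4], [2,5], [3,4], [3,5], [4,5]
  2-simplices (5): [1,2,3], [1,2,5], [1,3,4], [2,4,5], [3,4,5]

giving chain groups C_0 ≅ Z^5, C_1 ≅ Z^10, C_2 ≅ Z^5.

Boundary ∂_1: C_1 → C_0 sends each edge [p,q] (with p < q) to q − p. For instance
  ∂[3,4] = [4] − [3].
The resulting 5×10 matrix has rank 4, and its Smith normal form has invariant factors (1,1,1,1).

∂_2: C_2 → C_1 maps a triangle to the signed sum of its edges. For instance
  ∂[1,2,3] = [2,3] − [1,3] + [1,2],
  ∂[1,3,4] = [3,4] − [1,4] + [1,3].
As a 10×5 matrix over Z this has rank 5, with invariant factors (1,1,1,1,1).

Computing H_k = (kernel of ∂_k) / (image of ∂_{k+1}):

  H_0: rank C_0 − rank ∂_1 = 5 − 4 = 1, and the invariant factors of ∂_1 are all 1, so H_0 = Z.
  H_1: rank ker ∂_1 − rank ∂_2 = (10 − 4) − 5 = 1, and the invariant factors of ∂_2 are all 1, so H_1 = Z.
  H_2: rank ker ∂_2 − rank ∂_3 = (5 − 5) − 0 = 0, and there is no ∂_3, so H_2 = 0.

As a check, the Euler characteristic is 5 − 10 + 5 = 0, which agrees with 1 − 1 + 0 = 0.
(K is a triangulation of the Möbius band.)

H_0 ≅ Z,  H_1 ≅ Z,  H_2 = 0.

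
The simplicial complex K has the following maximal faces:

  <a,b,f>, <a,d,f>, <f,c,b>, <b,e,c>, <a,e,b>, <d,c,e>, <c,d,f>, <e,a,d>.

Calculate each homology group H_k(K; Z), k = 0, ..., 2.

We work with the vertex ordering a < b < c < d < e < f. The simplices of K, each written with vertices in increasing order, are:

  0-simplices (6): a, b, c, d, e, f
  1-simplices (12): ab, ad, ae, af, bc, be, bf, cd, ce, cf, de, df
  2-simplices (8): abe, abf, ade, adf, bce, bcf, cde, cdf

Hence C_0 ≅ Z^6, C_1 ≅ Z^12, C_2 ≅ Z^8.

The boundary map ∂_1: C_1 → C_0 sends each edge [p,q] (with p < q) to q − p.
The 6×12 boundary matrix has rank 5 and Smith normal form diag(1,1,1,1,1).

Boundary ∂_2: C_2 → C_1 acts by ∂[p,q,r] = [q,r] − [p,r] + [p,q]. For instance
  ∂bcf = cf − bf + bc,
  ∂cde = de − ce + cd.
The resulting 12×8 matrix has rank 7, and its Smith normal form has invariant factors (1,1,1,1,1,1,1).

Computing H_k = (kernel of ∂_k) / (image of ∂_{k+1}):

  H_0: rank C_0 − rank ∂_1 = 6 − 5 = 1, and the invariant factors of ∂_1 are all 1, so H_0 ≅ Z.
  H_1: rank ker ∂_1 − rank ∂_2 = (12 − 5) − 7 = 0, and the invariant factors of ∂_2 are all 1, so H_1 ≅ 0.
  H_2: rank ker ∂_2 − rank ∂_3 = (8 − 7) − 0 = 1, and there is no ∂_3, so H_2 ≅ Z.

As a check, the Euler characteristic is 6 − 12 + 8 = 2, which agrees with 1 − 0 + 1 = 2.

H_0 ≅ Z,  H_1 = 0,  H_2 ≅ Z.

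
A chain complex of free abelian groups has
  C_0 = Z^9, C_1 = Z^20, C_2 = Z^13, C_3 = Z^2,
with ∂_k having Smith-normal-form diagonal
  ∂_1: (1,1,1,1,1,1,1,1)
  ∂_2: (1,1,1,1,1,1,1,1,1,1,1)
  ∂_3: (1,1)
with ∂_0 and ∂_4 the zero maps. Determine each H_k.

H_0 = Z,  H_1 = Z,  H_2 = 0,  H_3 = 0.

H_0: b_0 = 9 − 0 − 8 = 1; torsion from ∂_1 factors > 1: none. So H_0 = Z.
H_1: b_1 = 20 − 8 − 11 = 1; torsion from ∂_2 factors > 1: none. So H_1 = Z.
H_2: b_2 = 13 − 11 − 2 = 0; torsion from ∂_3 factors > 1: none. So H_2 = 0.
H_3: b_3 = 2 − 2 − 0 = 0; torsion from ∂_4 factors > 1: none. So H_3 = 0.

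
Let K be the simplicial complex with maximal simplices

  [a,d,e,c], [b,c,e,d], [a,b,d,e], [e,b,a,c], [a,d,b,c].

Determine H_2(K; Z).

Fix the vertex order a < b < c < d < e and write every simplex with vertices in increasing order. Then dim K = 3 and the simplices of K are:

  0-simplices (5): a, b, c, d, e
  1-simplices (10): ab, ac, ad, ae, bc, bd, be, cd, ce, de
  2-simplices (10): abc, abd, abe, acd, ace, ade, bcd, bce, bde, cde
  3-simplices (5): abcd, abce, abde, acde, bcde

so the chain groups are C_0 ≅ Z^5, C_1 ≅ Z^10, C_2 ≅ Z^10, C_3 ≅ Z^5.

The boundary map ∂_1: C_1 → C_0 is given by ∂[p,q] = [q] − [p]. For instance
  ∂cd = d − c.
The 5×10 boundary matrix has rank 4 and Smith normal form diag(1,1,1,1).

Boundary ∂_2: C_2 → C_1 acts by ∂[p,q,r] = [q,r] − [p,r] + [p,q]. For instance
  ∂bcd = cd − bd + bc,
  ∂ade = de − ae + ad.
This gives a 10×10 integer matrix of rank 6; reducing to Smith normal form yields diagonal entries (1,1,1,1,1,1).

The boundary map ∂_3: C_3 → C_2 sends each 3-simplex σ to the alternating sum Σ_i (−1)^i (σ with its i-th vertex removed). For instance
  ∂bcde = cde − bde + bce − bcd,
  ∂abce = bce − ace + abe − abc.
As a 10×5 matrix over Z this has rank 4, with invariant factors (1,1,1,1).

Reading off H_k = ker ∂_k / im ∂_{k+1}:

  H_2: rank ker ∂_2 − rank ∂_3 = (10 − 6) − 4 = 0, and the invariant factors of ∂_3 are all 1, so H_2 = 0.

H_2 ≅ 0.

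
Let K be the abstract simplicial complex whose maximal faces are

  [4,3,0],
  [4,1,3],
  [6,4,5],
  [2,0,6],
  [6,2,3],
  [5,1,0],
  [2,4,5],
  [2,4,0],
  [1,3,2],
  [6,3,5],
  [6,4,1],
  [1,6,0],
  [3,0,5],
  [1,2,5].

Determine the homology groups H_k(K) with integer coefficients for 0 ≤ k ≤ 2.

H_0 ≅ Z,  H_1 ≅ Z^2,  H_2 ≅ Z.

Order the vertices as 0 < 1 < 2 < 3 < 4 < 5 < 6. Listing each simplex with vertices in this order, K has dimension 2 with simplices:

  0-simplices (7): [0], [1], [2], [3], [4], [5], [6]
  1-simplices (21): [0,1], [0,2], [0,3], [0,4], [0,5], [0,6], [1,2], [1,3], [1,4], [1,5], [1,6], [2,3], [2,4], [2,5], [2,6], [3,4], [3,5], [3,6], [4,5], [4,6], [5,6]
  2-simplices (14): [0,1,5], [0,1,6], [0,2,4], [0,2,6], [0,3,4], [0,3,5], [1,2,3], [1,2,5], [1,3,4], [1,4,6], [2,3,6], [2,4,5], [3,5,6], [4,5,6]

giving chain groups C_0 ≅ Z^7, C_1 ≅ Z^21, C_2 ≅ Z^14.

∂_1: C_1 → C_0 sends each edge [p,q] (with p < q) to q − p. For instance
  ∂[1,5] = [5] − [1].
The resulting 7×21 matrix has rank 6, and its Smith normal form has invariant factors (1,1,1,1,1,1).

The boundary map ∂_2: C_2 → C_1 acts by ∂[p,q,r] = [q,r] − [p,r] + [p,q]. For instance
  ∂[0,1,5] = [1,5] − [0,5] + [0,1],
  ∂[4,5,6] = [5,6] − [4,6] + [4,5].
The 21×14 boundary matrix has rank 13 and Smith normal form diag(1,1,1,1,1,1,1,1,1,1,1,1,1).

Now H_k = ker ∂_k / im ∂_{k+1}, so:

  H_0: rank C_0 − rank ∂_1 = 7 − 6 = 1, and the invariant factors of ∂_1 are all 1, so H_0 = Z.
  H_1: rank ker ∂_1 − rank ∂_2 = (21 − 6) − 13 = 2, and the invariant factors of ∂_2 are all 1, so H_1 = Z^2.
  H_2: rank ker ∂_2 − rank ∂_3 = (14 − 13) − 0 = 1, and there is no ∂_3, so H_2 = Z.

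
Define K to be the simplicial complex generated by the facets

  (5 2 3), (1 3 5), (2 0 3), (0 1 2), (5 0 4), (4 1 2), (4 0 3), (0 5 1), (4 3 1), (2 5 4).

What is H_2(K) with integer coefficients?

H_2 ≅ 0.

K has 6 vertices, 15 edges, 10 triangles.
rank ∂_2 = 10, rank ∂_3 = 0 ⇒ b_2 = 10 − 10 − 0 = 0. So H_2 ≅ 0.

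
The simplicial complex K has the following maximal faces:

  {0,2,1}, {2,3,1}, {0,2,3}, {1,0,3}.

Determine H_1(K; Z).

H_1 = 0.

We work with the vertex ordering 0 < 1 < 2 < 3. The simplices of K, each written with vertices in increasing order, are:

  0-simplices (4): [0], [1], [2], [3]
  1-simplices (6): [0,1], [0,2], [0,3], [1,2], [1,3], [2,3]
  2-simplices (4): [0,1,2], [0,1,3], [0,2,3], [1,2,3]

Hence C_0 ≅ Z^4, C_1 ≅ Z^6, C_2 ≅ Z^4.

The boundary map ∂_1: C_1 → C_0 maps an edge to its endpoints' difference, ∂[p,q] = q − p.
This gives a 4×6 integer matrix of rank 3; reducing to Smith normal form yields diagonal entries (1,1,1).

Boundary ∂_2: C_2 → C_1 sends each 2-simplex [p,q,r] to [q,r] − [p,r] + [p,q]. For instance
  ∂[0,1,3] = [1,3] − [0,3] + [0,1],
  ∂[0,2,3] = [2,3] − [0,3] + [0,2].
The 6×4 boundary matrix has rank 3 and Smith normal form diag(1,1,1).

Now H_k = ker ∂_k / im ∂_{k+1}, so:

  H_1: rank ker ∂_1 − rank ∂_2 = (6 − 3) − 3 = 0, and the invariant factors of ∂_2 are all 1, so H_1 = 0.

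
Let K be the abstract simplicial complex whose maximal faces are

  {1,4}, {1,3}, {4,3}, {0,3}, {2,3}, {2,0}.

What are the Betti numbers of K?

b_0 = 1, b_1 = 2.

Take the total order 0 < 1 < 2 < 3 < 4 on the vertex set. Then K (dimension 1) consists of the simplices:

  0-simplices (5): [0], [1], [2], [3], [4]
  1-simplices (6): [0,2], [0,3], [1,3], [1,4], [2,3], [3,4]

giving chain groups C_0 ≅ Z^5, C_1 ≅ Z^6.

Boundary ∂_1: C_1 → C_0 sends each edge [p,q] (with p < q) to q − p. For instance
  ∂[1,3] = [3] − [1].
This gives a 5×6 integer matrix of rank 4; reducing to Smith normal form yields diagonal entries (1,1,1,1).

From H_k ≅ ker(∂_k) / im(∂_{k+1}) we obtain:

  H_0: rank C_0 − rank ∂_1 = 5 − 4 = 1, and the invariant factors of ∂_1 are all 1, so H_0 = Z.
  H_1: rank ker ∂_1 − rank ∂_2 = (6 − 4) − 0 = 2, and there is no ∂_2, so H_1 = Z^2.

As a check, the Euler characteristic is 5 − 6 = -1, which agrees with 1 − 2 = -1.

Hence the Betti numbers are b_0 = 1, b_1 = 2.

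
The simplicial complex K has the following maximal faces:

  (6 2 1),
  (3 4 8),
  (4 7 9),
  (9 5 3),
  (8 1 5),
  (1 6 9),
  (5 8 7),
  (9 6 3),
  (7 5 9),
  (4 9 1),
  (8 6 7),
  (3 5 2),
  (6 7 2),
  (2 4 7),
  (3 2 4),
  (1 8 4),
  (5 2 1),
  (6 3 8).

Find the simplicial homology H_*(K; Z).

H_0 = Z,  H_1 = Z^2,  H_2 = Z.

We work with the vertex ordering 1 < 2 < 3 < 4 < 5 < 6 < 7 < 8 < 9. The simplices of K, each written with vertices in increasing order, are:

  0-simplices (9): [1], [2], [3], [4], [5], [6], [7], [8], [9]
  1-simplices (27): (27 of them)
  2-simplices (18): [1,2,5], [1,2,6], [1,4,8], [1,4,9], [1,5,8], [1,6,9], [2,3,4], [2,3,5], [2,4,7], [2,6,7], [3,4,8], [3,5,9], [3,6,8], [3,6,9], [4,7,9], [5,7,8], [5,7,9], [6,7,8]

giving chain groups C_0 ≅ Z^9, C_1 ≅ Z^27, C_2 ≅ Z^18.

Boundary ∂_1: C_1 → C_0 maps an edge to its endpoints' difference, ∂[p,q] = q − p.
As a 9×27 matrix over Z this has rank 8, with invariant factors (1,1,1,1,1,1,1,1).

The boundary map ∂_2: C_2 → C_1 sends each 2-simplex [p,q,r] to [q,r] − [p,r] + [p,q]. For instance
  ∂[2,4,7] = [4,7] − [2,7] + [2,4],
  ∂[1,4,8] = [4,8] − [1,8] + [1,4].
As a 27×18 matrix over Z this has rank 17, with invariant factors (1,1,1,1,1,1,1,1,1,1,1,1,1,1,1,1,1).

From H_k ≅ ker(∂_k) / im(∂_{k+1}) we obtain:

  H_0: rank C_0 − rank ∂_1 = 9 − 8 = 1, and the invariant factors of ∂_1 are all 1, so H_0 = Z.
  H_1: rank ker ∂_1 − rank ∂_2 = (27 − 8) − 17 = 2, and the invariant factors of ∂_2 are all 1, so H_1 = Z^2.
  H_2: rank ker ∂_2 − rank ∂_3 = (18 − 17) − 0 = 1, and there is no ∂_3, so H_2 = Z.

As a check, the Euler characteristic is 9 − 27 + 18 = 0, which agrees with 1 − 2 + 1 = 0.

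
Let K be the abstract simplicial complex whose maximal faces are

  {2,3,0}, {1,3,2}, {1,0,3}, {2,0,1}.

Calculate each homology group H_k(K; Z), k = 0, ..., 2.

We work with the vertex ordering 0 < 1 < 2 < 3. The simplices of K, each written with vertices in increasing order, are:

  0-simplices (4): [0], [1], [2], [3]
  1-simplices (6): [0,1], [0,2], [0,3], [1,2], [1,3], [2,3]
  2-simplices (4): [0,1,2], [0,1,3], [0,2,3], [1,2,3]

Hence C_0 ≅ Z^4, C_1 ≅ Z^6, C_2 ≅ Z^4.

The boundary map ∂_1: C_1 → C_0 is given by ∂[p,q] = [q] − [p].
The resulting 4×6 matrix has rank 3, and its Smith normal form has invariant factors (1,1,1).

Boundary ∂_2: C_2 → C_1 acts by ∂[p,q,r] = [q,r] − [p,r] + [p,q]. For instance
  ∂[1,2,3] = [2,3] − [1,3] + [1,2],
  ∂[0,1,3] = [1,3] − [0,3] + [0,1].
As a 6×4 matrix over Z this has rank 3, with invariant factors (1,1,1).

From H_k ≅ ker(∂_k) / im(∂_{k+1}) we obtain:

  H_0: rank C_0 − rank ∂_1 = 4 − 3 = 1, and the invariant factors of ∂_1 are all 1, so H_0 = Z.
  H_1: rank ker ∂_1 − rank ∂_2 = (6 − 3) − 3 = 0, and the invariant factors of ∂_2 are all 1, so H_1 = 0.
  H_2: rank ker ∂_2 − rank ∂_3 = (4 − 3) − 0 = 1, and there is no ∂_3, so H_2 = Z.

H_0 = Z,  H_1 = 0,  H_2 = Z.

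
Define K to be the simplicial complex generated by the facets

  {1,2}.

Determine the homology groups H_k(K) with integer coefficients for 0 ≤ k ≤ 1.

H_0 = Z,  H_1 = 0.

K has 2 vertices, 1 edge.
rank ∂_0 = 0, rank ∂_1 = 1 ⇒ b_0 = 2 − 0 − 1 = 1; all invariant factors of ∂_1 are 1 so no torsion. So H_0 ≅ Z.
rank ∂_1 = 1, rank ∂_2 = 0 ⇒ b_1 = 1 − 1 − 0 = 0. So H_1 ≅ 0.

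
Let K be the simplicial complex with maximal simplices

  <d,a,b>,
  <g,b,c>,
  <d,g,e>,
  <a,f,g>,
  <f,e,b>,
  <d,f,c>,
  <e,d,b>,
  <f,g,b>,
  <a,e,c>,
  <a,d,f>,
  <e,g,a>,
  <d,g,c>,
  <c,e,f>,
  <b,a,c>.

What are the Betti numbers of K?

b_0 = 1, b_1 = 2, b_2 = 1.

Take the total order a < b < c < d < e < f < g on the vertex set. Then K (dimension 2) consists of the simplices:

  0-simplices (7): a, b, c, d, e, f, g
  1-simplices (21): ab, ac, ad, ae, af, ag, bc, bd, be, bf, bg, cd, ce, cf, cg, de, df, dg, ef, eg, fg
  2-simplices (14): abc, abd, ace, adf, aeg, afg, bcg, bde, bef, bfg, cdf, cdg, cef, deg

giving chain groups C_0 ≅ Z^7, C_1 ≅ Z^21, C_2 ≅ Z^14.

Boundary ∂_1: C_1 → C_0 sends each edge [p,q] (with p < q) to q − p.
The resulting 7×21 matrix has rank 6, and its Smith normal form has invariant factors (1,1,1,1,1,1).

∂_2: C_2 → C_1 maps a triangle to the signed sum of its edges. For instance
  ∂abd = bd − ad + ab,
  ∂bfg = fg − bg + bf.
The 21×14 boundary matrix has rank 13 and Smith normal form diag(1,1,1,1,1,1,1,1,1,1,1,1,1).

Computing H_k = (kernel of ∂_k) / (image of ∂_{k+1}):

  H_0: rank C_0 − rank ∂_1 = 7 − 6 = 1, and the invariant factors of ∂_1 are all 1, so H_0 ≅ Z.
  H_1: rank ker ∂_1 − rank ∂_2 = (21 − 6) − 13 = 2, and the invariant factors of ∂_2 are all 1, so H_1 ≅ Z^2.
  H_2: rank ker ∂_2 − rank ∂_3 = (14 − 13) − 0 = 1, and there is no ∂_3, so H_2 ≅ Z.

(K is a triangulation of the torus T^2.)

Hence the Betti numbers are b_0 = 1, b_1 = 2, b_2 = 1.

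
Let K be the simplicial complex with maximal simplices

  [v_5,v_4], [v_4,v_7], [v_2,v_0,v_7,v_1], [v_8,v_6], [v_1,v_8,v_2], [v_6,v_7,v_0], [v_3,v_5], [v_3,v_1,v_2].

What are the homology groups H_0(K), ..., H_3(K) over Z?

Order the vertices as v_0 < v_1 < v_2 < v_3 < v_4 < v_5 < v_6 < v_7 < v_8. Listing each simplex with vertices in this order, K has dimension 3 with simplices:

  0-simplices (9): [v_0], [v_1], [v_2], [v_3], [v_4], [v_5], [v_6], [v_7], [v_8]
  1-simplices (16): (16 of them)
  2-simplices (7): [v_0,v_1,v_2], [v_0,v_1,v_7], [v_0,v_2,v_7], [v_0,v_6,v_7], [v_1,v_2,v_3], [v_1,v_2,v_7], [v_1,v_2,v_8]
  3-simplices (1): [v_0,v_1,v_2,v_7]

giving chain groups C_0 ≅ Z^9, C_1 ≅ Z^16, C_2 ≅ Z^7, C_3 ≅ Z^1.

The boundary map ∂_1: C_1 → C_0 maps an edge to its endpoints' difference, ∂[p,q] = q − p. For instance
  ∂[v_0,v_6] = [v_6] − [v_0].
As a 9×16 matrix over Z this has rank 8, with invariant factors (1,1,1,1,1,1,1,1).

∂_2: C_2 → C_1 maps a triangle to the signed sum of its edges. For instance
  ∂[v_1,v_2,v_8] = [v_2,v_8] − [v_1,v_8] + [v_1,v_2],
  ∂[v_0,v_1,v_2] = [v_1,v_2] − [v_0,v_2] + [v_0,v_1].
This gives a 16×7 integer matrix of rank 6; reducing to Smith normal form yields diagonal entries (1,1,1,1,1,1).

∂_3: C_3 → C_2 sends each 3-simplex σ to the alternating sum Σ_i (−1)^i (σ with its i-th vertex removed). For instance
  ∂[v_0,v_1,v_2,v_7] = [v_1,v_2,v_7] − [v_0,v_2,v_7] + [v_0,v_1,v_7] − [v_0,v_1,v_2].
The resulting 7×1 matrix has rank 1, and its Smith normal form has invariant factors (1).

From H_k ≅ ker(∂_k) / im(∂_{k+1}) we obtain:

  H_0: rank C_0 − rank ∂_1 = 9 − 8 = 1, and the invariant factors of ∂_1 are all 1, so H_0 = Z.
  H_1: rank ker ∂_1 − rank ∂_2 = (16 − 8) − 6 = 2, and the invariant factors of ∂_2 are all 1, so H_1 = Z^2.
  H_2: rank ker ∂_2 − rank ∂_3 = (7 − 6) − 1 = 0, and the invariant factors of ∂_3 are all 1, so H_2 = 0.
  H_3: rank ker ∂_3 − rank ∂_4 = (1 − 1) − 0 = 0, and there is no ∂_4, so H_3 = 0.

H_0 ≅ Z,  H_1 ≅ Z^2,  H_2 = 0,  H_3 = 0.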